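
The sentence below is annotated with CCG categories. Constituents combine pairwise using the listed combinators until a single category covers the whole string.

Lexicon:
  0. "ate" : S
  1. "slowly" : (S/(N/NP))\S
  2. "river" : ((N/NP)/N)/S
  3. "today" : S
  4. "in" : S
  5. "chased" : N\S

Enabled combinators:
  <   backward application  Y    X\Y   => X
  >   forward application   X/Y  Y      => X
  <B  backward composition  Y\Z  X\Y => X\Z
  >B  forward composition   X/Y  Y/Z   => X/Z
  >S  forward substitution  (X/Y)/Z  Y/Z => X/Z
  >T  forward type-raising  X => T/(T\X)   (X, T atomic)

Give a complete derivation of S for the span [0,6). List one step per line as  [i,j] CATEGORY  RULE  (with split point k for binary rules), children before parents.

[0,6] S   >
  [0,2] S/(N/NP)   <
    [0,1] "ate" : S
    [1,2] "slowly" : (S/(N/NP))\S
  [2,6] N/NP   >
    [2,4] (N/NP)/N   >
      [2,3] "river" : ((N/NP)/N)/S
      [3,4] "today" : S
    [4,6] N   >
      [4,5] N/(N\S)   >T
        [4,5] "in" : S
      [5,6] "chased" : N\S

[0,1] S  lex  "ate"
[1,2] (S/(N/NP))\S  lex  "slowly"
[0,2] S/(N/NP)  <  k=1
[2,3] ((N/NP)/N)/S  lex  "river"
[3,4] S  lex  "today"
[2,4] (N/NP)/N  >  k=3
[4,5] S  lex  "in"
[4,5] N/(N\S)  >T
[5,6] N\S  lex  "chased"
[4,6] N  >  k=5
[2,6] N/NP  >  k=4
[0,6] S  >  k=2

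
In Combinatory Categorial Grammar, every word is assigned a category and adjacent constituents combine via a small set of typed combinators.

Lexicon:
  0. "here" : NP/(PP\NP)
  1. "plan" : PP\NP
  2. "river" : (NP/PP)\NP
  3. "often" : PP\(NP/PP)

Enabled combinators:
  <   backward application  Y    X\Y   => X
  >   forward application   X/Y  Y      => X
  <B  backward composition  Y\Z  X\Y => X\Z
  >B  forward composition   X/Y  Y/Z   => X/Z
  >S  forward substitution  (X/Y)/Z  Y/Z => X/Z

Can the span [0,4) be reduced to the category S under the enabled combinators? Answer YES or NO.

NO

NP/(PP\NP) PP\NP (NP/PP)\NP PP\(NP/PP)
CKY chart[0,4] = {PP}; S ∉ chart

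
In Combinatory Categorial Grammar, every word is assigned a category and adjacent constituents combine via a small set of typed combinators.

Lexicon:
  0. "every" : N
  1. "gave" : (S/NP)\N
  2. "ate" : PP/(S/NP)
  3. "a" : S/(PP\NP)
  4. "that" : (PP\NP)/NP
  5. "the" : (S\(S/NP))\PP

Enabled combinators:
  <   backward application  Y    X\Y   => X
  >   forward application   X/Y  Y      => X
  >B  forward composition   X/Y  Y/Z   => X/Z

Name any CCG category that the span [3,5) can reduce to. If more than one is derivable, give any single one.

S/NP

[0,6] S   <
  [0,2] S/NP   <
    [0,1] "every" : N
    [1,2] "gave" : (S/NP)\N
  [2,6] S\(S/NP)   <
    [2,5] PP   >
      [2,3] "ate" : PP/(S/NP)
      [3,5] S/NP   >B
        [3,4] "a" : S/(PP\NP)
        [4,5] "that" : (PP\NP)/NP
    [5,6] "the" : (S\(S/NP))\PP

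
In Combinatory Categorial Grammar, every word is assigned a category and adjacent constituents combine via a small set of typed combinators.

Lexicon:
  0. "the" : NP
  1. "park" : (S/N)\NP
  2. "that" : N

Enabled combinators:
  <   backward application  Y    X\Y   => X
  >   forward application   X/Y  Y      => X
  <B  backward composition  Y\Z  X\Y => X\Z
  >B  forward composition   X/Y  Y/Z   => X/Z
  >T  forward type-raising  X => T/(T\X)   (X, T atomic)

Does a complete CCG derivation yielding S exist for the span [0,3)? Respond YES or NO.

[0,3] S   >
  [0,2] S/N   <
    [0,1] "the" : NP
    [1,2] "park" : (S/N)\NP
  [2,3] "that" : N

YES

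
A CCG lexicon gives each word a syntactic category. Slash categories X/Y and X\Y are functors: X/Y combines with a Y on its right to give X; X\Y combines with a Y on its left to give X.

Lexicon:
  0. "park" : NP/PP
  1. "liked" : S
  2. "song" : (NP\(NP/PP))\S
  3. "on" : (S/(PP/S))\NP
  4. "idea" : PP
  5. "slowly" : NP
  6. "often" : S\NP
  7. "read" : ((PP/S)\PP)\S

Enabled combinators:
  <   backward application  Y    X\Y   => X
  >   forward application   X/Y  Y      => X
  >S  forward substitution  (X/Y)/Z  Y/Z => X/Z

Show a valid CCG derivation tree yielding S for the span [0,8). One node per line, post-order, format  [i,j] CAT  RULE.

[0,8] S   >
  [0,4] S/(PP/S)   <
    [0,3] NP   <
      [0,1] "park" : NP/PP
      [1,3] NP\(NP/PP)   <
        [1,2] "liked" : S
        [2,3] "song" : (NP\(NP/PP))\S
    [3,4] "on" : (S/(PP/S))\NP
  [4,8] PP/S   <
    [4,5] "idea" : PP
    [5,8] (PP/S)\PP   <
      [5,7] S   <
        [5,6] "slowly" : NP
        [6,7] "often" : S\NP
      [7,8] "read" : ((PP/S)\PP)\S

[0,1] NP/PP  lex  "park"
[1,2] S  lex  "liked"
[2,3] (NP\(NP/PP))\S  lex  "song"
[1,3] NP\(NP/PP)  <  k=2
[0,3] NP  <  k=1
[3,4] (S/(PP/S))\NP  lex  "on"
[0,4] S/(PP/S)  <  k=3
[4,5] PP  lex  "idea"
[5,6] NP  lex  "slowly"
[6,7] S\NP  lex  "often"
[5,7] S  <  k=6
[7,8] ((PP/S)\PP)\S  lex  "read"
[5,8] (PP/S)\PP  <  k=7
[4,8] PP/S  <  k=5
[0,8] S  >  k=4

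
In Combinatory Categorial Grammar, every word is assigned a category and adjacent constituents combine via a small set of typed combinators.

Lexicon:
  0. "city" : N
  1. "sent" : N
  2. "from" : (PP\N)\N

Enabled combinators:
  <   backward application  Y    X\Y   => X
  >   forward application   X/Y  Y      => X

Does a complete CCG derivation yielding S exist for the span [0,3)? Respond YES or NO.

N N (PP\N)\N
CKY chart[0,3] = {PP}; S ∉ chart

NO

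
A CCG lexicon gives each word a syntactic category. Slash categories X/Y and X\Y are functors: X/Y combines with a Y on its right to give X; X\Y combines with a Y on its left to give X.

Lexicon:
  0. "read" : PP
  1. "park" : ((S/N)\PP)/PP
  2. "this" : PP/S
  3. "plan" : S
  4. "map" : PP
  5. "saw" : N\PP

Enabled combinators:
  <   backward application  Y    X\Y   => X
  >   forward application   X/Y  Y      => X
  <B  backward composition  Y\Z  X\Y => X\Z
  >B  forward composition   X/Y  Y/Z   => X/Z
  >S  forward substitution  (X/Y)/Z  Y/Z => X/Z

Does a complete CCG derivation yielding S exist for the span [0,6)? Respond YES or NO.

YES

[0,6] S   >
  [0,4] S/N   <
    [0,1] "read" : PP
    [1,4] (S/N)\PP   >
      [1,2] "park" : ((S/N)\PP)/PP
      [2,4] PP   >
        [2,3] "this" : PP/S
        [3,4] "plan" : S
  [4,6] N   <
    [4,5] "map" : PP
    [5,6] "saw" : N\PP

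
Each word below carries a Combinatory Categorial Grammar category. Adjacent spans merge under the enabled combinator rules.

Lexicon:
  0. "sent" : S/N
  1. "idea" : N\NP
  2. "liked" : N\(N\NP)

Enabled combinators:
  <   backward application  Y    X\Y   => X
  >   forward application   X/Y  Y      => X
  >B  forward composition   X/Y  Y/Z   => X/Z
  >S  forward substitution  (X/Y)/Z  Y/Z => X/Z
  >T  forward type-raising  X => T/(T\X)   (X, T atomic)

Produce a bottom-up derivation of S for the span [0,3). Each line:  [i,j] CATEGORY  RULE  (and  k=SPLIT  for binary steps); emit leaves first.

[0,1] S/N  lex  "sent"
[1,2] N\NP  lex  "idea"
[2,3] N\(N\NP)  lex  "liked"
[1,3] N  <  k=2
[0,3] S  >  k=1

[0,3] S   >
  [0,1] "sent" : S/N
  [1,3] N   <
    [1,2] "idea" : N\NP
    [2,3] "liked" : N\(N\NP)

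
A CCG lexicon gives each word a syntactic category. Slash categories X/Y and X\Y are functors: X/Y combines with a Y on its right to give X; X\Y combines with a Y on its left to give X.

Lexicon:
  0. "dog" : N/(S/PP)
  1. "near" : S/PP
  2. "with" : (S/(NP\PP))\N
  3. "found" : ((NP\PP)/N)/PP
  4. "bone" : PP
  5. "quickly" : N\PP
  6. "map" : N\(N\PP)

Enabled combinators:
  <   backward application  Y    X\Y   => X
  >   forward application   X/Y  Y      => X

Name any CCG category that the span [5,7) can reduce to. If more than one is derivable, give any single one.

N

[0,7] S   >
  [0,3] S/(NP\PP)   <
    [0,2] N   >
      [0,1] "dog" : N/(S/PP)
      [1,2] "near" : S/PP
    [2,3] "with" : (S/(NP\PP))\N
  [3,7] NP\PP   >
    [3,5] (NP\PP)/N   >
      [3,4] "found" : ((NP\PP)/N)/PP
      [4,5] "bone" : PP
    [5,7] N   <
      [5,6] "quickly" : N\PP
      [6,7] "map" : N\(N\PP)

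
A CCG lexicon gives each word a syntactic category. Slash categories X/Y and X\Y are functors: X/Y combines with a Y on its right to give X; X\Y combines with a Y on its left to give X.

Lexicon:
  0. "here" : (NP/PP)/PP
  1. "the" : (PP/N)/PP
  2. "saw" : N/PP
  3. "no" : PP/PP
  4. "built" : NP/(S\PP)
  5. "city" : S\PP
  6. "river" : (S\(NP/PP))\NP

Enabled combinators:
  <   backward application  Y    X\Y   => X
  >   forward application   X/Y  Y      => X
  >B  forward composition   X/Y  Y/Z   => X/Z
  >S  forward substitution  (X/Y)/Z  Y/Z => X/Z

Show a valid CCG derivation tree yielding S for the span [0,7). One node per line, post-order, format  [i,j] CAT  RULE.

[0,1] (NP/PP)/PP  lex  "here"
[1,2] (PP/N)/PP  lex  "the"
[2,3] N/PP  lex  "saw"
[1,3] PP/PP  >S  k=2
[3,4] PP/PP  lex  "no"
[1,4] PP/PP  >B  k=3
[0,4] NP/PP  >S  k=1
[4,5] NP/(S\PP)  lex  "built"
[5,6] S\PP  lex  "city"
[4,6] NP  >  k=5
[6,7] (S\(NP/PP))\NP  lex  "river"
[4,7] S\(NP/PP)  <  k=6
[0,7] S  <  k=4

[0,7] S   <
  [0,4] NP/PP   >S
    [0,1] "here" : (NP/PP)/PP
    [1,4] PP/PP   >B
      [1,3] PP/PP   >S
        [1,2] "the" : (PP/N)/PP
        [2,3] "saw" : N/PP
      [3,4] "no" : PP/PP
  [4,7] S\(NP/PP)   <
    [4,6] NP   >
      [4,5] "built" : NP/(S\PP)
      [5,6] "city" : S\PP
    [6,7] "river" : (S\(NP/PP))\NP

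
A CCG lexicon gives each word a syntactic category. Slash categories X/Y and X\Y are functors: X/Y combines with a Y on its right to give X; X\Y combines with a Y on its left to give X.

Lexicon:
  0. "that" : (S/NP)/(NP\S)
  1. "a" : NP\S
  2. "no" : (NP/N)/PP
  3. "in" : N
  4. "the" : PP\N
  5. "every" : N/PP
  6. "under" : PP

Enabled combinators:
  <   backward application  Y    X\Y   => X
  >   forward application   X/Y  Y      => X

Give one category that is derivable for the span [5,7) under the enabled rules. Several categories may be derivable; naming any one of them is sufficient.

N

[0,7] S   >
  [0,2] S/NP   >
    [0,1] "that" : (S/NP)/(NP\S)
    [1,2] "a" : NP\S
  [2,7] NP   >
    [2,5] NP/N   >
      [2,3] "no" : (NP/N)/PP
      [3,5] PP   <
        [3,4] "in" : N
        [4,5] "the" : PP\N
    [5,7] N   >
      [5,6] "every" : N/PP
      [6,7] "under" : PP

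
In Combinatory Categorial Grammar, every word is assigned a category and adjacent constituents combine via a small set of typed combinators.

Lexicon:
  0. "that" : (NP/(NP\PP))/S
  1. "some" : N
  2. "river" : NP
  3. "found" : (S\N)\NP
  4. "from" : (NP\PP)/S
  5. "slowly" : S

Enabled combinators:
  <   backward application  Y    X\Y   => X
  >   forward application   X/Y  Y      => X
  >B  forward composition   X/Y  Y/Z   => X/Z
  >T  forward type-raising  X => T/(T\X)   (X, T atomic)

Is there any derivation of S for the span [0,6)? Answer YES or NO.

NO

(NP/(NP\PP))/S N NP (S\N)\NP (NP\PP)/S S
CKY chart[0,6] = {N/(N\NP), NP, NP/(NP\NP), NP/(S\S), PP/(PP\NP), S/(S\NP)}; S ∉ chart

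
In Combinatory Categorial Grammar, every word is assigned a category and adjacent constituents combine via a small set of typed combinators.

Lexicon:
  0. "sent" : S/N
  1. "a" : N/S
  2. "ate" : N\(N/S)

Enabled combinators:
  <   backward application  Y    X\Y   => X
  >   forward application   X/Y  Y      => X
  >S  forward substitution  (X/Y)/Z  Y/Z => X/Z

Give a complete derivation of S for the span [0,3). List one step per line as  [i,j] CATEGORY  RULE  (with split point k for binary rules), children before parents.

[0,3] S   >
  [0,1] "sent" : S/N
  [1,3] N   <
    [1,2] "a" : N/S
    [2,3] "ate" : N\(N/S)

[0,1] S/N  lex  "sent"
[1,2] N/S  lex  "a"
[2,3] N\(N/S)  lex  "ate"
[1,3] N  <  k=2
[0,3] S  >  k=1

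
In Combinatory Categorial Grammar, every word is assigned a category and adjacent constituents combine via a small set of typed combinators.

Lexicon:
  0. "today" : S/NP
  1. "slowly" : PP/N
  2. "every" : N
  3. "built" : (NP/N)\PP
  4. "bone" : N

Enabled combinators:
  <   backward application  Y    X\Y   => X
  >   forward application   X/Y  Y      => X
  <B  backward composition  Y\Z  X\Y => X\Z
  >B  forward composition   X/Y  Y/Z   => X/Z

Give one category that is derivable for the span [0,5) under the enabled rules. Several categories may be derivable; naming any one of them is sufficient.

[0,5] S   >
  [0,1] "today" : S/NP
  [1,5] NP   >
    [1,4] NP/N   <
      [1,3] PP   >
        [1,2] "slowly" : PP/N
        [2,3] "every" : N
      [3,4] "built" : (NP/N)\PP
    [4,5] "bone" : N

S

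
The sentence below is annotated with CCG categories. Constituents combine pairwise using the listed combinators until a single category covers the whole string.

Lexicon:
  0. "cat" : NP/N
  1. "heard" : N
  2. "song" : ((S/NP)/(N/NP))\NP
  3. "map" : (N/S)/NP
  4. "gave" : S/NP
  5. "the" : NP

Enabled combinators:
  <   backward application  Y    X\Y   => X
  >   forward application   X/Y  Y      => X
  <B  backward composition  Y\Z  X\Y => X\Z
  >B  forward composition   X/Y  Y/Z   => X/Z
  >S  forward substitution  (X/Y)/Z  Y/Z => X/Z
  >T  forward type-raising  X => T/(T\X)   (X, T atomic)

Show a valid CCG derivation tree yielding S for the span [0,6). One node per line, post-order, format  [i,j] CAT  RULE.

[0,6] S   >
  [0,5] S/NP   >
    [0,3] (S/NP)/(N/NP)   <
      [0,2] NP   >
        [0,1] "cat" : NP/N
        [1,2] "heard" : N
      [2,3] "song" : ((S/NP)/(N/NP))\NP
    [3,5] N/NP   >S
      [3,4] "map" : (N/S)/NP
      [4,5] "gave" : S/NP
  [5,6] "the" : NP

[0,1] NP/N  lex  "cat"
[1,2] N  lex  "heard"
[0,2] NP  >  k=1
[2,3] ((S/NP)/(N/NP))\NP  lex  "song"
[0,3] (S/NP)/(N/NP)  <  k=2
[3,4] (N/S)/NP  lex  "map"
[4,5] S/NP  lex  "gave"
[3,5] N/NP  >S  k=4
[0,5] S/NP  >  k=3
[5,6] NP  lex  "the"
[0,6] S  >  k=5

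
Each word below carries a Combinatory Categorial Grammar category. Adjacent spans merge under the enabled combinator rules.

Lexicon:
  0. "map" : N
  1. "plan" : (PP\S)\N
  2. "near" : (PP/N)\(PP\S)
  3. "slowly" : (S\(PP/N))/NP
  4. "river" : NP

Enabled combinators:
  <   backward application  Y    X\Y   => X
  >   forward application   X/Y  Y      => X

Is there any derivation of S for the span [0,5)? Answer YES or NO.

YES

[0,5] S   <
  [0,3] PP/N   <
    [0,2] PP\S   <
      [0,1] "map" : N
      [1,2] "plan" : (PP\S)\N
    [2,3] "near" : (PP/N)\(PP\S)
  [3,5] S\(PP/N)   >
    [3,4] "slowly" : (S\(PP/N))/NP
    [4,5] "river" : NP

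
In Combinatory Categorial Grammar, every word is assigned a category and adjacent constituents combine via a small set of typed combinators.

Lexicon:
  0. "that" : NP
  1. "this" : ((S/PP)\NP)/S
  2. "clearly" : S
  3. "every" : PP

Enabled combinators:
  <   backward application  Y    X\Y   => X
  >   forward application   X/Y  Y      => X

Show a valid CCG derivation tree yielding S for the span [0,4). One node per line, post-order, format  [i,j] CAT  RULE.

[0,1] NP  lex  "that"
[1,2] ((S/PP)\NP)/S  lex  "this"
[2,3] S  lex  "clearly"
[1,3] (S/PP)\NP  >  k=2
[0,3] S/PP  <  k=1
[3,4] PP  lex  "every"
[0,4] S  >  k=3

[0,4] S   >
  [0,3] S/PP   <
    [0,1] "that" : NP
    [1,3] (S/PP)\NP   >
      [1,2] "this" : ((S/PP)\NP)/S
      [2,3] "clearly" : S
  [3,4] "every" : PP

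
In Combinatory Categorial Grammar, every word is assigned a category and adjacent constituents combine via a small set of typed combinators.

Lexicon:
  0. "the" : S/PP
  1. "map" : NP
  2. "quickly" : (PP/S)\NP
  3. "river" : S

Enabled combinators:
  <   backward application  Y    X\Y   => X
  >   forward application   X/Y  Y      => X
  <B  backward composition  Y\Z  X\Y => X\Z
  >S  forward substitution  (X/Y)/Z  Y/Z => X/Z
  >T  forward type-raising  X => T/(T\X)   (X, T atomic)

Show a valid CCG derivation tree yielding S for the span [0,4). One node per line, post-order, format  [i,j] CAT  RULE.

[0,1] S/PP  lex  "the"
[1,2] NP  lex  "map"
[2,3] (PP/S)\NP  lex  "quickly"
[1,3] PP/S  <  k=2
[3,4] S  lex  "river"
[1,4] PP  >  k=3
[0,4] S  >  k=1

[0,4] S   >
  [0,1] "the" : S/PP
  [1,4] PP   >
    [1,3] PP/S   <
      [1,2] "map" : NP
      [2,3] "quickly" : (PP/S)\NP
    [3,4] "river" : S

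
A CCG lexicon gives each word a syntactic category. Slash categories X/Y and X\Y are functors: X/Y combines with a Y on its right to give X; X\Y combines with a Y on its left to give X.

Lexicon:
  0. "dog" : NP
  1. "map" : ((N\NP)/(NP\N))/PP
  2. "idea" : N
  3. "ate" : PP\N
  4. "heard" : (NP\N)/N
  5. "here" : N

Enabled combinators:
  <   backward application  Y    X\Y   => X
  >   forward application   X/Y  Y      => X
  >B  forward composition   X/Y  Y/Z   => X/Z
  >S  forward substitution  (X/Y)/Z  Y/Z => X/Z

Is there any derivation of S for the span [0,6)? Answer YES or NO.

NO

NP ((N\NP)/(NP\N))/PP N PP\N (NP\N)/N N
CKY chart[0,6] = {N}; S ∉ chart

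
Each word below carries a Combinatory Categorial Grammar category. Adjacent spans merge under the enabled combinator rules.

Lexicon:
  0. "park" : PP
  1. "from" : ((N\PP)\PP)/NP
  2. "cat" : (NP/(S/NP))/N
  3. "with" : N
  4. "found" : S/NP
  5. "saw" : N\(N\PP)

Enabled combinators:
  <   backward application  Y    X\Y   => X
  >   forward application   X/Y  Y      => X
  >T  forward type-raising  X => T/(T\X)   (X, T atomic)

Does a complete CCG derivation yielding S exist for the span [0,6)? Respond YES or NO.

PP ((N\PP)\PP)/NP (NP/(S/NP))/N N S/NP N\(N\PP)
CKY chart[0,6] = {N, N/(N\N), NP/(NP\N), PP/(PP\N), S/(S\N)}; S ∉ chart

NO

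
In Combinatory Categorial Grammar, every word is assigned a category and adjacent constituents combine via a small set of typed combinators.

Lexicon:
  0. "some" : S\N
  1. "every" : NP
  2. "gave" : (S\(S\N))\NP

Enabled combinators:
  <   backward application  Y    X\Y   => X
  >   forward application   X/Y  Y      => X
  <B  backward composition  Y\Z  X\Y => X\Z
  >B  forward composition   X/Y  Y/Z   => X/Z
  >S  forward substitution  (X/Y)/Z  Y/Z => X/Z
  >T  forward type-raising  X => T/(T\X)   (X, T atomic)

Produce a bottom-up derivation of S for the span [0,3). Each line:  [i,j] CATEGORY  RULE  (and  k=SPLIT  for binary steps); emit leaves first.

[0,1] S\N  lex  "some"
[1,2] NP  lex  "every"
[2,3] (S\(S\N))\NP  lex  "gave"
[1,3] S\(S\N)  <  k=2
[0,3] S  <  k=1

[0,3] S   <
  [0,1] "some" : S\N
  [1,3] S\(S\N)   <
    [1,2] "every" : NP
    [2,3] "gave" : (S\(S\N))\NP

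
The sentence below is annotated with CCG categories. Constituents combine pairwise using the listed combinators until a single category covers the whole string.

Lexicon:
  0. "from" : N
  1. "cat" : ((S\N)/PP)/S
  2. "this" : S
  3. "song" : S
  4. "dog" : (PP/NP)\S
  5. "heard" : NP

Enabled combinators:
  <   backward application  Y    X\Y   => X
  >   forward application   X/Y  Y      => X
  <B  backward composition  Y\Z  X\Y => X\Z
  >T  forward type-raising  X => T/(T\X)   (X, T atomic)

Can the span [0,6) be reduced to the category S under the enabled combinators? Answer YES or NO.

YES

[0,6] S   <
  [0,1] "from" : N
  [1,6] S\N   >
    [1,3] (S\N)/PP   >
      [1,2] "cat" : ((S\N)/PP)/S
      [2,3] "this" : S
    [3,6] PP   >
      [3,5] PP/NP   <
        [3,4] "song" : S
        [4,5] "dog" : (PP/NP)\S
      [5,6] "heard" : NP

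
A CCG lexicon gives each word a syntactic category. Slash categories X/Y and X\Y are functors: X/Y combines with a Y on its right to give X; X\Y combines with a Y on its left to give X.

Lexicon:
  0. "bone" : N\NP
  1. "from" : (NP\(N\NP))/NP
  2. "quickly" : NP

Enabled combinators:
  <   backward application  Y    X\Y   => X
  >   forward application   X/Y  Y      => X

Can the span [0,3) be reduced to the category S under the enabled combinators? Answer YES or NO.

N\NP (NP\(N\NP))/NP NP
CKY chart[0,3] = {NP}; S ∉ chart

NO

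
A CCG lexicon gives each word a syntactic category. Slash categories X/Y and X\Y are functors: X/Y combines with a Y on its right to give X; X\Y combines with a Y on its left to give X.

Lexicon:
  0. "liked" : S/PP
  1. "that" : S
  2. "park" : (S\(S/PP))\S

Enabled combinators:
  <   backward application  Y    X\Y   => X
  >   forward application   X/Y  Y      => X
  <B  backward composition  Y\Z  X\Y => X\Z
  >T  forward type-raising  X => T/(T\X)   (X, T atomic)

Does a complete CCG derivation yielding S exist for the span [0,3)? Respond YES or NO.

YES

[0,3] S   <
  [0,1] "liked" : S/PP
  [1,3] S\(S/PP)   <
    [1,2] "that" : S
    [2,3] "park" : (S\(S/PP))\S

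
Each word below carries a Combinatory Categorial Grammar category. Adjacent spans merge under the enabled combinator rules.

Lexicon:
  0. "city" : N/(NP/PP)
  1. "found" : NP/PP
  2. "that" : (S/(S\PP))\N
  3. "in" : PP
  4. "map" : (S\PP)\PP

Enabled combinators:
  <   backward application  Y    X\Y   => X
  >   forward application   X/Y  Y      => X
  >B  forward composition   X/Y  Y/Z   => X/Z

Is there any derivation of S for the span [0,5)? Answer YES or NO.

YES

[0,5] S   >
  [0,3] S/(S\PP)   <
    [0,2] N   >
      [0,1] "city" : N/(NP/PP)
      [1,2] "found" : NP/PP
    [2,3] "that" : (S/(S\PP))\N
  [3,5] S\PP   <
    [3,4] "in" : PP
    [4,5] "map" : (S\PP)\PP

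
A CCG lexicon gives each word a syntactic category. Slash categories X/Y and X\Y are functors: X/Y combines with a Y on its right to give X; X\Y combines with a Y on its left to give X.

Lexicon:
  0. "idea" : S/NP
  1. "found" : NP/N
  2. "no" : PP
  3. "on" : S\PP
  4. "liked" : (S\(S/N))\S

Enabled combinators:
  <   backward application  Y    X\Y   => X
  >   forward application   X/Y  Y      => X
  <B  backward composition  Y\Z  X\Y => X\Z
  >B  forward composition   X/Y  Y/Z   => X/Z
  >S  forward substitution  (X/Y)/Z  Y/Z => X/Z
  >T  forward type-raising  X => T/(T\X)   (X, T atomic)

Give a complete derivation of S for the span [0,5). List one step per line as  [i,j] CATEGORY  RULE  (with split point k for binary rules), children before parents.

[0,1] S/NP  lex  "idea"
[1,2] NP/N  lex  "found"
[0,2] S/N  >B  k=1
[2,3] PP  lex  "no"
[3,4] S\PP  lex  "on"
[2,4] S  <  k=3
[4,5] (S\(S/N))\S  lex  "liked"
[2,5] S\(S/N)  <  k=4
[0,5] S  <  k=2

[0,5] S   <
  [0,2] S/N   >B
    [0,1] "idea" : S/NP
    [1,2] "found" : NP/N
  [2,5] S\(S/N)   <
    [2,4] S   <
      [2,3] "no" : PP
      [3,4] "on" : S\PP
    [4,5] "liked" : (S\(S/N))\S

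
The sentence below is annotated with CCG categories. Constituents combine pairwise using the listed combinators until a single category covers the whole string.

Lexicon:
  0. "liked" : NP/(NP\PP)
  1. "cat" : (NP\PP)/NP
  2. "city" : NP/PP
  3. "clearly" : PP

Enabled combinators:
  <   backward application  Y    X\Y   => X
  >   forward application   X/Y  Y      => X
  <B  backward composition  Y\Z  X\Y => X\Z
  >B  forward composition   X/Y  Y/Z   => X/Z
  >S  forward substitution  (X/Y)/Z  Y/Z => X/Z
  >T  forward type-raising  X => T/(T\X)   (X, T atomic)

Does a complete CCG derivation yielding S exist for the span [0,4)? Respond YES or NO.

NO

NP/(NP\PP) (NP\PP)/NP NP/PP PP
CKY chart[0,4] = {N/(N\NP), NP, NP/(NP\NP), NP/(PP\PP), PP/(PP\NP), S/(S\NP)}; S ∉ chart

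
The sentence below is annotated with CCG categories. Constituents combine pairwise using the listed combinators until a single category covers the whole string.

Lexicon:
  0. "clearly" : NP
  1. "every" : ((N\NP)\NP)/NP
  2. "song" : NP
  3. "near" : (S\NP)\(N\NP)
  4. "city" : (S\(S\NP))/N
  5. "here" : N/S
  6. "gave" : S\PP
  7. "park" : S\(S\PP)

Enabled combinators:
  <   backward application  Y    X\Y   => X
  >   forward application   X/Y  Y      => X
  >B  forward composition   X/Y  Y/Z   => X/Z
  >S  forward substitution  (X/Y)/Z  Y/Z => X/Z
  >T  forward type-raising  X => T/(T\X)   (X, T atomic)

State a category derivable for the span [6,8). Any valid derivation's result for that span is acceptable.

S

[0,8] S   <
  [0,4] S\NP   <
    [0,3] N\NP   <
      [0,1] "clearly" : NP
      [1,3] (N\NP)\NP   >
        [1,2] "every" : ((N\NP)\NP)/NP
        [2,3] "song" : NP
    [3,4] "near" : (S\NP)\(N\NP)
  [4,8] S\(S\NP)   >
    [4,5] "city" : (S\(S\NP))/N
    [5,8] N   >
      [5,6] "here" : N/S
      [6,8] S   <
        [6,7] "gave" : S\PP
        [7,8] "park" : S\(S\PP)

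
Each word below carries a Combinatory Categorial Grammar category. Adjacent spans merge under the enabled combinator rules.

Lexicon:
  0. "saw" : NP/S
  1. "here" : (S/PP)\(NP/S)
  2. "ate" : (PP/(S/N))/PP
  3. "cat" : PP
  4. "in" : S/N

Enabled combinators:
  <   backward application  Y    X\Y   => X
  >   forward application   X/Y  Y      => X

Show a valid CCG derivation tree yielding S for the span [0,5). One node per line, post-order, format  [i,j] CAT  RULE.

[0,1] NP/S  lex  "saw"
[1,2] (S/PP)\(NP/S)  lex  "here"
[0,2] S/PP  <  k=1
[2,3] (PP/(S/N))/PP  lex  "ate"
[3,4] PP  lex  "cat"
[2,4] PP/(S/N)  >  k=3
[4,5] S/N  lex  "in"
[2,5] PP  >  k=4
[0,5] S  >  k=2

[0,5] S   >
  [0,2] S/PP   <
    [0,1] "saw" : NP/S
    [1,2] "here" : (S/PP)\(NP/S)
  [2,5] PP   >
    [2,4] PP/(S/N)   >
      [2,3] "ate" : (PP/(S/N))/PP
      [3,4] "cat" : PP
    [4,5] "in" : S/N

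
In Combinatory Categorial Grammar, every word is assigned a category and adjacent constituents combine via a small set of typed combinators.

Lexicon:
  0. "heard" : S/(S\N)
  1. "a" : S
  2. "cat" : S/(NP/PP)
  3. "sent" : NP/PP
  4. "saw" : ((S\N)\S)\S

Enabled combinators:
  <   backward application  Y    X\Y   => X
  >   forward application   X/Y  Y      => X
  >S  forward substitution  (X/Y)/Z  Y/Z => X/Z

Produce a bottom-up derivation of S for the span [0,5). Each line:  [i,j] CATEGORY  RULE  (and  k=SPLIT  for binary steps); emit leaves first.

[0,1] S/(S\N)  lex  "heard"
[1,2] S  lex  "a"
[2,3] S/(NP/PP)  lex  "cat"
[3,4] NP/PP  lex  "sent"
[2,4] S  >  k=3
[4,5] ((S\N)\S)\S  lex  "saw"
[2,5] (S\N)\S  <  k=4
[1,5] S\N  <  k=2
[0,5] S  >  k=1

[0,5] S   >
  [0,1] "heard" : S/(S\N)
  [1,5] S\N   <
    [1,2] "a" : S
    [2,5] (S\N)\S   <
      [2,4] S   >
        [2,3] "cat" : S/(NP/PP)
        [3,4] "sent" : NP/PP
      [4,5] "saw" : ((S\N)\S)\S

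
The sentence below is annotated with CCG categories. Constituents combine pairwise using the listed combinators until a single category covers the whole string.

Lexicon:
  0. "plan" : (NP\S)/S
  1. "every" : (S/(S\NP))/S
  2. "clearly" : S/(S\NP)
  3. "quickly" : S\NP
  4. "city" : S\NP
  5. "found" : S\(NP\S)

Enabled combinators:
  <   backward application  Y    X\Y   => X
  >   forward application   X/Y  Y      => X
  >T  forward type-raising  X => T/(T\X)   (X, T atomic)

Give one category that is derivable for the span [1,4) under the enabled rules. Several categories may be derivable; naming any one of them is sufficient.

S/(S\NP)

[0,6] S   <
  [0,5] NP\S   >
    [0,1] "plan" : (NP\S)/S
    [1,5] S   >
      [1,4] S/(S\NP)   >
        [1,2] "every" : (S/(S\NP))/S
        [2,4] S   >
          [2,3] "clearly" : S/(S\NP)
          [3,4] "quickly" : S\NP
      [4,5] "city" : S\NP
  [5,6] "found" : S\(NP\S)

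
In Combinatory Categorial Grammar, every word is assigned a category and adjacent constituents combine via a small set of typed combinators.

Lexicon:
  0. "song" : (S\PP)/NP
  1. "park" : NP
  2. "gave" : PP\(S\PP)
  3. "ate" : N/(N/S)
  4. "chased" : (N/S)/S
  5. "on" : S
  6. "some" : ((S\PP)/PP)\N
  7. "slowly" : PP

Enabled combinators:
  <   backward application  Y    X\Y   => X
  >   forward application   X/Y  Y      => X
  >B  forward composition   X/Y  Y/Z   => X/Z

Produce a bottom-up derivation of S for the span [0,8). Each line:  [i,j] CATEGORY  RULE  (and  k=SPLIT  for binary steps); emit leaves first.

[0,1] (S\PP)/NP  lex  "song"
[1,2] NP  lex  "park"
[0,2] S\PP  >  k=1
[2,3] PP\(S\PP)  lex  "gave"
[0,3] PP  <  k=2
[3,4] N/(N/S)  lex  "ate"
[4,5] (N/S)/S  lex  "chased"
[5,6] S  lex  "on"
[4,6] N/S  >  k=5
[3,6] N  >  k=4
[6,7] ((S\PP)/PP)\N  lex  "some"
[3,7] (S\PP)/PP  <  k=6
[7,8] PP  lex  "slowly"
[3,8] S\PP  >  k=7
[0,8] S  <  k=3

[0,8] S   <
  [0,3] PP   <
    [0,2] S\PP   >
      [0,1] "song" : (S\PP)/NP
      [1,2] "park" : NP
    [2,3] "gave" : PP\(S\PP)
  [3,8] S\PP   >
    [3,7] (S\PP)/PP   <
      [3,6] N   >
        [3,4] "ate" : N/(N/S)
        [4,6] N/S   >
          [4,5] "chased" : (N/S)/S
          [5,6] "on" : S
      [6,7] "some" : ((S\PP)/PP)\N
    [7,8] "slowly" : PP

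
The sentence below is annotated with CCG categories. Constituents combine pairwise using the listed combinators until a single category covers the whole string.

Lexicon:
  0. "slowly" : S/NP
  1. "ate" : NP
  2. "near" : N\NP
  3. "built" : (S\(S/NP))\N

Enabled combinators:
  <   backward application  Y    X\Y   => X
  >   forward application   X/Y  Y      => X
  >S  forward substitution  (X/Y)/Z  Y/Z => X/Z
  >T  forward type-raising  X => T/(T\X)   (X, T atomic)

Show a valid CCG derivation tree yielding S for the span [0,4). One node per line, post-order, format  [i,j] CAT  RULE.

[0,1] S/NP  lex  "slowly"
[1,2] NP  lex  "ate"
[2,3] N\NP  lex  "near"
[1,3] N  <  k=2
[3,4] (S\(S/NP))\N  lex  "built"
[1,4] S\(S/NP)  <  k=3
[0,4] S  <  k=1

[0,4] S   <
  [0,1] "slowly" : S/NP
  [1,4] S\(S/NP)   <
    [1,3] N   <
      [1,2] "ate" : NP
      [2,3] "near" : N\NP
    [3,4] "built" : (S\(S/NP))\N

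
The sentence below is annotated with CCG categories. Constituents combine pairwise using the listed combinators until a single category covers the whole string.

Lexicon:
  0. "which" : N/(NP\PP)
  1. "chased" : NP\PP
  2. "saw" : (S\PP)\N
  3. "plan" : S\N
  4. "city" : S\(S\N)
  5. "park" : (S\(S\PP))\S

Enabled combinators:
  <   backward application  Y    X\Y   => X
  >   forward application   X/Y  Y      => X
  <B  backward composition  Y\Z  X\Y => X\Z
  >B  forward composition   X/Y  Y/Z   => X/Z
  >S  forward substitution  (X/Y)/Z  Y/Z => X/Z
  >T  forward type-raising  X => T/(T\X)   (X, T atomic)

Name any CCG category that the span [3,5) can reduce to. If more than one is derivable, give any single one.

[0,6] S   <
  [0,3] S\PP   <
    [0,2] N   >
      [0,1] "which" : N/(NP\PP)
      [1,2] "chased" : NP\PP
    [2,3] "saw" : (S\PP)\N
  [3,6] S\(S\PP)   <
    [3,5] S   <
      [3,4] "plan" : S\N
      [4,5] "city" : S\(S\N)
    [5,6] "park" : (S\(S\PP))\S

S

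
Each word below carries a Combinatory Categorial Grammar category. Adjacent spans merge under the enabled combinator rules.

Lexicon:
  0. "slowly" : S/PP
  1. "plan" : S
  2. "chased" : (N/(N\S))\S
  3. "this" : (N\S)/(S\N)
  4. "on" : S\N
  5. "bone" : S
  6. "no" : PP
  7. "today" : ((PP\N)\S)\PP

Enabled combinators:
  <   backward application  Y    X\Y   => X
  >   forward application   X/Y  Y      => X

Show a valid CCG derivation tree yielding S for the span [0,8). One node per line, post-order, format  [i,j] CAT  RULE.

[0,1] S/PP  lex  "slowly"
[1,2] S  lex  "plan"
[2,3] (N/(N\S))\S  lex  "chased"
[1,3] N/(N\S)  <  k=2
[3,4] (N\S)/(S\N)  lex  "this"
[4,5] S\N  lex  "on"
[3,5] N\S  >  k=4
[1,5] N  >  k=3
[5,6] S  lex  "bone"
[6,7] PP  lex  "no"
[7,8] ((PP\N)\S)\PP  lex  "today"
[6,8] (PP\N)\S  <  k=7
[5,8] PP\N  <  k=6
[1,8] PP  <  k=5
[0,8] S  >  k=1

[0,8] S   >
  [0,1] "slowly" : S/PP
  [1,8] PP   <
    [1,5] N   >
      [1,3] N/(N\S)   <
        [1,2] "plan" : S
        [2,3] "chased" : (N/(N\S))\S
      [3,5] N\S   >
        [3,4] "this" : (N\S)/(S\N)
        [4,5] "on" : S\N
    [5,8] PP\N   <
      [5,6] "bone" : S
      [6,8] (PP\N)\S   <
        [6,7] "no" : PP
        [7,8] "today" : ((PP\N)\S)\PP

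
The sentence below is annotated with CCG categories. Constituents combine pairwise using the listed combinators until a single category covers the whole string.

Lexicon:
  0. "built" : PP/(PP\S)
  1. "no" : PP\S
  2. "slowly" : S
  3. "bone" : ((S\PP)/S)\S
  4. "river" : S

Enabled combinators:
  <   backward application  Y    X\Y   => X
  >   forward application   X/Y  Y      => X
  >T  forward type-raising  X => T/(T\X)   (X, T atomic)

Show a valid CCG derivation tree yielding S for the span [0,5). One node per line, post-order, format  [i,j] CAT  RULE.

[0,1] PP/(PP\S)  lex  "built"
[1,2] PP\S  lex  "no"
[0,2] PP  >  k=1
[2,3] S  lex  "slowly"
[3,4] ((S\PP)/S)\S  lex  "bone"
[2,4] (S\PP)/S  <  k=3
[4,5] S  lex  "river"
[2,5] S\PP  >  k=4
[0,5] S  <  k=2

[0,5] S   <
  [0,2] PP   >
    [0,1] "built" : PP/(PP\S)
    [1,2] "no" : PP\S
  [2,5] S\PP   >
    [2,4] (S\PP)/S   <
      [2,3] "slowly" : S
      [3,4] "bone" : ((S\PP)/S)\S
    [4,5] "river" : S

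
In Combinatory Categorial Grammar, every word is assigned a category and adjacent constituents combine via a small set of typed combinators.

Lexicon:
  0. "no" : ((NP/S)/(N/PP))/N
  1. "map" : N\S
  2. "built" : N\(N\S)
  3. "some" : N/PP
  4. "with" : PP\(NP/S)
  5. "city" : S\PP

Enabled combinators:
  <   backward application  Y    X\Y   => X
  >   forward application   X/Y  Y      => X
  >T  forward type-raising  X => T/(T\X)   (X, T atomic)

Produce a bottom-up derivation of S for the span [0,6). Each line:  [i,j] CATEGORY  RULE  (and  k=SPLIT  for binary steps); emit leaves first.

[0,6] S   <
  [0,5] PP   <
    [0,4] NP/S   >
      [0,3] (NP/S)/(N/PP)   >
        [0,1] "no" : ((NP/S)/(N/PP))/N
        [1,3] N   <
          [1,2] "map" : N\S
          [2,3] "built" : N\(N\S)
      [3,4] "some" : N/PP
    [4,5] "with" : PP\(NP/S)
  [5,6] "city" : S\PP

[0,1] ((NP/S)/(N/PP))/N  lex  "no"
[1,2] N\S  lex  "map"
[2,3] N\(N\S)  lex  "built"
[1,3] N  <  k=2
[0,3] (NP/S)/(N/PP)  >  k=1
[3,4] N/PP  lex  "some"
[0,4] NP/S  >  k=3
[4,5] PP\(NP/S)  lex  "with"
[0,5] PP  <  k=4
[5,6] S\PP  lex  "city"
[0,6] S  <  k=5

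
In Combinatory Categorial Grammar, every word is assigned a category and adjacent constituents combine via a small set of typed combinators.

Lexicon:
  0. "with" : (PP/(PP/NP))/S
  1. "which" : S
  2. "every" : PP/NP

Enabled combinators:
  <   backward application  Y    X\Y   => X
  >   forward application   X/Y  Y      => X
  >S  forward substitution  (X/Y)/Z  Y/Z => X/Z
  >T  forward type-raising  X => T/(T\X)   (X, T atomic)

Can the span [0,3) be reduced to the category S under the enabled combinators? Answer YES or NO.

NO

(PP/(PP/NP))/S S PP/NP
CKY chart[0,3] = {N/(N\PP), NP/(NP\PP), PP, PP/(PP\PP), S/(S\PP)}; S ∉ chart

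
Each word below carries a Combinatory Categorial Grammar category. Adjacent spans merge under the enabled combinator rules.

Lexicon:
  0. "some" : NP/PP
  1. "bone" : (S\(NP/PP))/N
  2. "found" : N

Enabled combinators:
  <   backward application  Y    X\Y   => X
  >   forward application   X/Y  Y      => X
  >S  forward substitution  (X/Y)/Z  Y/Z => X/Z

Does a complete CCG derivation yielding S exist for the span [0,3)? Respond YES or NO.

YES

[0,3] S   <
  [0,1] "some" : NP/PP
  [1,3] S\(NP/PP)   >
    [1,2] "bone" : (S\(NP/PP))/N
    [2,3] "found" : N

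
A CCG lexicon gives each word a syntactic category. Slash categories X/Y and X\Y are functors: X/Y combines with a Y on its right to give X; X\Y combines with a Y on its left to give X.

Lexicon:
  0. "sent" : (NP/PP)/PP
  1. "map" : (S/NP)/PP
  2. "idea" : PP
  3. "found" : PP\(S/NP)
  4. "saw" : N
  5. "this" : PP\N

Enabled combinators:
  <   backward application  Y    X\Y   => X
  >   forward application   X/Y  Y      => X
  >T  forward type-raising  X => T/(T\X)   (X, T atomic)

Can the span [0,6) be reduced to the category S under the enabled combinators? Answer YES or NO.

NO

(NP/PP)/PP (S/NP)/PP PP PP\(S/NP) N PP\N
CKY chart[0,6] = {N/(N\NP), NP, NP/(NP\NP), PP/(PP\NP), S/(S\NP)}; S ∉ chart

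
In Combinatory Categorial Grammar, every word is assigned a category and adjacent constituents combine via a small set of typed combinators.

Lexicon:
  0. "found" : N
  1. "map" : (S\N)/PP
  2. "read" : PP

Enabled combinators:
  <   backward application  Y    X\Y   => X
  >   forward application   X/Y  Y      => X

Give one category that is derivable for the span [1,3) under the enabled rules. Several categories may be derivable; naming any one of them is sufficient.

S\N

[0,3] S   <
  [0,1] "found" : N
  [1,3] S\N   >
    [1,2] "map" : (S\N)/PP
    [2,3] "read" : PP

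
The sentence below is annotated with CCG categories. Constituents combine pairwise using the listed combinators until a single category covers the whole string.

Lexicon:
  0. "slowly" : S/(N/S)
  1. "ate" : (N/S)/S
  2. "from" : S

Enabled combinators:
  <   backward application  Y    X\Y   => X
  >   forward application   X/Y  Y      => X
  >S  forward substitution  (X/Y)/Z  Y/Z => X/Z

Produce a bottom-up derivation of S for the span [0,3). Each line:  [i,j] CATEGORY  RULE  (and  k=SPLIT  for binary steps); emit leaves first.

[0,3] S   >
  [0,1] "slowly" : S/(N/S)
  [1,3] N/S   >
    [1,2] "ate" : (N/S)/S
    [2,3] "from" : S

[0,1] S/(N/S)  lex  "slowly"
[1,2] (N/S)/S  lex  "ate"
[2,3] S  lex  "from"
[1,3] N/S  >  k=2
[0,3] S  >  k=1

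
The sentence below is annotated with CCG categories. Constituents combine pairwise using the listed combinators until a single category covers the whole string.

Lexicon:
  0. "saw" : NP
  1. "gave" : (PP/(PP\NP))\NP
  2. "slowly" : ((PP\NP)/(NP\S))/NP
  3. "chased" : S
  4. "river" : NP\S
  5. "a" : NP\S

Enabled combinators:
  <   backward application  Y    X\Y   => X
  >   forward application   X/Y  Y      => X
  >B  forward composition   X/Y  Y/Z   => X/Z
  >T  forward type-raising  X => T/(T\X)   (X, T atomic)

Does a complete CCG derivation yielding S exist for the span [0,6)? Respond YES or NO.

NO

NP (PP/(PP\NP))\NP ((PP\NP)/(NP\S))/NP S NP\S NP\S
CKY chart[0,6] = {N/(N\PP), NP/(NP\PP), PP, PP/(PP\PP), S/(S\PP)}; S ∉ chart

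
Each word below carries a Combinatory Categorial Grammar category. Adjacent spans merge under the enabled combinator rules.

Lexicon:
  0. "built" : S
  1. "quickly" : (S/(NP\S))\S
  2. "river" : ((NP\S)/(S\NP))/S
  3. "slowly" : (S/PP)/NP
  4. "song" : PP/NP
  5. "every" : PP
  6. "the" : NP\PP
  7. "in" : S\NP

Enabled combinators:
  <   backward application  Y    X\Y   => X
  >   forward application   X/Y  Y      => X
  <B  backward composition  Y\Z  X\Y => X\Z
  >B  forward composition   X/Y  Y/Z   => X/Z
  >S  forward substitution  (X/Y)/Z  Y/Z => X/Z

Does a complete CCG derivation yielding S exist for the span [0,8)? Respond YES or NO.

[0,8] S   >
  [0,2] S/(NP\S)   <
    [0,1] "built" : S
    [1,2] "quickly" : (S/(NP\S))\S
  [2,8] NP\S   >
    [2,7] (NP\S)/(S\NP)   >
      [2,3] "river" : ((NP\S)/(S\NP))/S
      [3,7] S   >
        [3,5] S/NP   >S
          [3,4] "slowly" : (S/PP)/NP
          [4,5] "song" : PP/NP
        [5,7] NP   <
          [5,6] "every" : PP
          [6,7] "the" : NP\PP
    [7,8] "in" : S\NP

YES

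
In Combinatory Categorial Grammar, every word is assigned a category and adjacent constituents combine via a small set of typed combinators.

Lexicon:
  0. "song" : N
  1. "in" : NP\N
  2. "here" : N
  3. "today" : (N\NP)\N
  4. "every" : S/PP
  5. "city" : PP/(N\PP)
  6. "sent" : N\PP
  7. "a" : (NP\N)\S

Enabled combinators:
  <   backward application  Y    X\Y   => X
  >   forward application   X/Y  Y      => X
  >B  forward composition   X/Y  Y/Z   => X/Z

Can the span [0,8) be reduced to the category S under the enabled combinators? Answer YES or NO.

N NP\N N (N\NP)\N S/PP PP/(N\PP) N\PP (NP\N)\S
CKY chart[0,8] = {NP}; S ∉ chart

NO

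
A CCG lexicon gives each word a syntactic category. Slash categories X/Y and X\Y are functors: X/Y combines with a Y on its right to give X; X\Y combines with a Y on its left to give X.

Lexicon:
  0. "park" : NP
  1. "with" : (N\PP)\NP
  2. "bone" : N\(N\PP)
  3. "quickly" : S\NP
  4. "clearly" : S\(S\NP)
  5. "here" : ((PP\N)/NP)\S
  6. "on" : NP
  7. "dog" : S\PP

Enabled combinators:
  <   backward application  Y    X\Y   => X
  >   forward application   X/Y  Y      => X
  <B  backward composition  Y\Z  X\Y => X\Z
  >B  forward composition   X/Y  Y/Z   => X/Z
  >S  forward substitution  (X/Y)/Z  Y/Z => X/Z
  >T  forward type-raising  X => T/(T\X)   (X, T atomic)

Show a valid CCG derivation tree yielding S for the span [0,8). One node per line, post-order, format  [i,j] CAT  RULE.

[0,8] S   >
  [0,1] S/(S\NP)   >T
    [0,1] "park" : NP
  [1,8] S\NP   <B
    [1,3] N\NP   <B
      [1,2] "with" : (N\PP)\NP
      [2,3] "bone" : N\(N\PP)
    [3,8] S\N   <B
      [3,7] PP\N   >
        [3,6] (PP\N)/NP   <
          [3,5] S   <
            [3,4] "quickly" : S\NP
            [4,5] "clearly" : S\(S\NP)
          [5,6] "here" : ((PP\N)/NP)\S
        [6,7] "on" : NP
      [7,8] "dog" : S\PP

[0,1] NP  lex  "park"
[0,1] S/(S\NP)  >T
[1,2] (N\PP)\NP  lex  "with"
[2,3] N\(N\PP)  lex  "bone"
[1,3] N\NP  <B  k=2
[3,4] S\NP  lex  "quickly"
[4,5] S\(S\NP)  lex  "clearly"
[3,5] S  <  k=4
[5,6] ((PP\N)/NP)\S  lex  "here"
[3,6] (PP\N)/NP  <  k=5
[6,7] NP  lex  "on"
[3,7] PP\N  >  k=6
[7,8] S\PP  lex  "dog"
[3,8] S\N  <B  k=7
[1,8] S\NP  <B  k=3
[0,8] S  >  k=1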